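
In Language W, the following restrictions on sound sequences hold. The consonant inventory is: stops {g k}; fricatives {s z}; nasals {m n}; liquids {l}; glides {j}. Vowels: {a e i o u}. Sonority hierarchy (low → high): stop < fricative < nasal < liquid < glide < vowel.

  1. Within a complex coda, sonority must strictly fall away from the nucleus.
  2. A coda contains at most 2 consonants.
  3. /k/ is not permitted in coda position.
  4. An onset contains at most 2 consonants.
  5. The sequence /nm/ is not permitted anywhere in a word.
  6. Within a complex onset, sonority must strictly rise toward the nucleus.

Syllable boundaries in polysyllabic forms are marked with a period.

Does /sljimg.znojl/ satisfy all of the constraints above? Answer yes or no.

/sljimg.znojl/ — violates constraint 4: syllable 1 onset /slj/ has 3 consonants (> 2) → phonotactically illegal

no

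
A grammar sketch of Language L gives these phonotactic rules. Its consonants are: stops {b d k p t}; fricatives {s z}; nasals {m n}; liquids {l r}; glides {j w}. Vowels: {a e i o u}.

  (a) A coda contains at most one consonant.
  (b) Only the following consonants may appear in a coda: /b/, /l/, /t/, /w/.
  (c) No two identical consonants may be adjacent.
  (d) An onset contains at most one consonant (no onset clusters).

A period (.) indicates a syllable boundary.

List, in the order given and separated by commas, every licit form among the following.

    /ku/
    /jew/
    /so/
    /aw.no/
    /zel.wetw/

/ku/ — σ1 onset /k/, coda /∅/ ok → licit
/jew/ — σ1 onset /j/, coda /w/ ok → licit
/so/ — σ1 onset /s/, coda /∅/ ok → licit
/aw.no/ — σ1 onset /∅/, coda /w/ ok; σ2 onset /n/, coda /∅/ ok → licit
/zel.wetw/ — violates constraint (a): syllable 2 coda /tw/ has 2 consonants (> 1) → illicit

/ku/, /jew/, /so/, /aw.no/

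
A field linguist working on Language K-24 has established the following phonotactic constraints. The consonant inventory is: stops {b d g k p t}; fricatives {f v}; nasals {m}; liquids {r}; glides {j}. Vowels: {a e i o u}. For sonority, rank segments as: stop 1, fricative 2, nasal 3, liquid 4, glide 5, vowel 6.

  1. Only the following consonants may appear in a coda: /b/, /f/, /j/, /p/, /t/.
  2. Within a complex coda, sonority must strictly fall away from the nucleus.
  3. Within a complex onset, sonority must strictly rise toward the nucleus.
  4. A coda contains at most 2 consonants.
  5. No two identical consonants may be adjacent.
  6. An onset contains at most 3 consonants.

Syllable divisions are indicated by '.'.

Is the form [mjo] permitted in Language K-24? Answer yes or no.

yes

[mjo] — σ1 onset /mj/ (3→5 rises), coda /∅/ ok → permitted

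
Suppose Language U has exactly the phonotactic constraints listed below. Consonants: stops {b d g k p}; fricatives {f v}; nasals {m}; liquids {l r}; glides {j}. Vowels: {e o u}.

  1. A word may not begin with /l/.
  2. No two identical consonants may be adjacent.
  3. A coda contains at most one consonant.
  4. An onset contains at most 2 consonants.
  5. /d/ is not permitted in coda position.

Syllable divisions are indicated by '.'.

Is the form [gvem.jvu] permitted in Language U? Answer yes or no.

yes

[gvem.jvu] — σ1 onset /gv/ (2C), coda /m/ ok; σ2 onset /jv/ (2C), coda /∅/ ok → permitted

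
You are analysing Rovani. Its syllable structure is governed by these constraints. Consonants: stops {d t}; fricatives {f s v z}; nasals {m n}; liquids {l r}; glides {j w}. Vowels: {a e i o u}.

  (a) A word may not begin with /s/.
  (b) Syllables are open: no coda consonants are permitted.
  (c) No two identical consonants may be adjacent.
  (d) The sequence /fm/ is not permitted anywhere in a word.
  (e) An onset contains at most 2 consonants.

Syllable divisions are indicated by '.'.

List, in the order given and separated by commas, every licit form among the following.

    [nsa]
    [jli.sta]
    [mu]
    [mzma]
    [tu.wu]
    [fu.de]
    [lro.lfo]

[nsa] — σ1 onset /ns/ (2C), coda /∅/ ok → licit
[jli.sta] — σ1 onset /jl/ (2C), coda /∅/ ok; σ2 onset /st/ (2C), coda /∅/ ok → licit
[mu] — σ1 onset /m/, coda /∅/ ok → licit
[mzma] — violates constraint (e): syllable 1 onset /mzm/ has 3 consonants (> 2) → illicit
[tu.wu] — σ1 onset /t/, coda /∅/ ok; σ2 onset /w/, coda /∅/ ok → licit
[fu.de] — σ1 onset /f/, coda /∅/ ok; σ2 onset /d/, coda /∅/ ok → licit
[lro.lfo] — σ1 onset /lr/ (2C), coda /∅/ ok; σ2 onset /lf/ (2C), coda /∅/ ok → licit

[nsa], [jli.sta], [mu], [tu.wu], [fu.de], [lro.lfo]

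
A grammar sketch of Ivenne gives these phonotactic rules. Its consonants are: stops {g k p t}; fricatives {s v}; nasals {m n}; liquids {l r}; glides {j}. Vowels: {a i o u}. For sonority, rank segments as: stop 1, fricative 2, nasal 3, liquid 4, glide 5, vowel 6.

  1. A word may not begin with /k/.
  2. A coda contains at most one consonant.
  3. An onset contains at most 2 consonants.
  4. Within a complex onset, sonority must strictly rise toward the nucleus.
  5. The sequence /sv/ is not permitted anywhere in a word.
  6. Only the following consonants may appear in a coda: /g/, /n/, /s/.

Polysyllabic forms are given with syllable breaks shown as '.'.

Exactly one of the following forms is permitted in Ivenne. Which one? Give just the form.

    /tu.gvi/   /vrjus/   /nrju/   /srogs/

/tu.gvi/ — σ1 onset /t/, coda /∅/ ok; σ2 onset /gv/ (1→2 rises), coda /∅/ ok → permitted
/vrjus/ — violates constraint 3: syllable 1 onset /vrj/ has 3 consonants (> 2) → not permitted
/nrju/ — violates constraint 3: syllable 1 onset /nrj/ has 3 consonants (> 2) → not permitted
/srogs/ — violates constraint 2: syllable 1 coda /gs/ has 2 consonants (> 1) → not permitted

/tu.gvi/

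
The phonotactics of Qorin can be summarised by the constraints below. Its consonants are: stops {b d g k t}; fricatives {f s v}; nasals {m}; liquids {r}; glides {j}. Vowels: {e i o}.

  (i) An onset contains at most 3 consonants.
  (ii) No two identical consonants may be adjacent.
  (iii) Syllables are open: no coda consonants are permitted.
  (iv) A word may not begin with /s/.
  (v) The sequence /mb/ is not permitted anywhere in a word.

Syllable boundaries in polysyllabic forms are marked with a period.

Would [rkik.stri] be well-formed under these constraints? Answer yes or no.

[rkik.stri] — violates constraint (iii): syllable 1 coda /k/ has 1 consonant (> 0) → ill-formed

no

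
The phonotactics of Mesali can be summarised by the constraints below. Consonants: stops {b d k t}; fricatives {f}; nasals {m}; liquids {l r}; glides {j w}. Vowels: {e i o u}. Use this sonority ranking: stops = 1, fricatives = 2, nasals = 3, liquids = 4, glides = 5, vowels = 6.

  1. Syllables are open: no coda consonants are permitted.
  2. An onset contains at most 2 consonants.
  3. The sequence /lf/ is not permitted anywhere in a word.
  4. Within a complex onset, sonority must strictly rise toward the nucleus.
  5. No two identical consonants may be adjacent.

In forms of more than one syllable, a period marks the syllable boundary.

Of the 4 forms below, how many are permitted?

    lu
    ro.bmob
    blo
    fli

lu — σ1 onset /l/, coda /∅/ ok → permitted
ro.bmob — violates constraint 1: syllable 2 coda /b/ has 1 consonant (> 0) → not permitted
blo — σ1 onset /bl/ (1→4 rises), coda /∅/ ok → permitted
fli — σ1 onset /fl/ (2→4 rises), coda /∅/ ok → permitted
Permitted: lu, blo, fli → 3.

3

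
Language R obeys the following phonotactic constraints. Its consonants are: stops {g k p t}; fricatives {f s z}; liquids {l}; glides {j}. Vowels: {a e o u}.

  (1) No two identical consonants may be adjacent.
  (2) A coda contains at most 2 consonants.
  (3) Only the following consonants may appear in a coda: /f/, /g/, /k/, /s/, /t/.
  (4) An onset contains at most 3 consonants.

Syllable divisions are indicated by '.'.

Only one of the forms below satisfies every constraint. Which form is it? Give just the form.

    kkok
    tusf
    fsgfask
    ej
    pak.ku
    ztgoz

kkok — violates constraint 1: adjacent identical consonants /kk/ → ill-formed
tusf — σ1 onset /t/, coda /sf/ (2C) ok → well-formed
fsgfask — violates constraint 4: syllable 1 onset /fsgf/ has 4 consonants (> 3) → ill-formed
ej — violates constraint 3: syllable 1 coda contains /j/, which is not a licensed coda consonant → ill-formed
pak.ku — violates constraint 1: adjacent identical consonants /kk/ → ill-formed
ztgoz — violates constraint 3: syllable 1 coda contains /z/, which is not a licensed coda consonant → ill-formed

tusf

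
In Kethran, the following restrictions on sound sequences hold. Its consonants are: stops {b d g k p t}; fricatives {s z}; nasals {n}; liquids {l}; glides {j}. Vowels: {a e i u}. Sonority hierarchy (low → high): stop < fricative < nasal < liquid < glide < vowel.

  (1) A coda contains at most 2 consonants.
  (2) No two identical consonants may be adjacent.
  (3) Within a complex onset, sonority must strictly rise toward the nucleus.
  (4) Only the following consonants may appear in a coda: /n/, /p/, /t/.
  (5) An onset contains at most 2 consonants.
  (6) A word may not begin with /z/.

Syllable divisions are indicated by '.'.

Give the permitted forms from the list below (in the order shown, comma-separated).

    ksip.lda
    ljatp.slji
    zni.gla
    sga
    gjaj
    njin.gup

ksip.lda — violates constraint 3: syllable 2 onset /ld/: /l/ (liquid, 4) → /d/ (stop, 1) does not rise → not permitted
ljatp.slji — violates constraint 5: syllable 2 onset /slj/ has 3 consonants (> 2) → not permitted
zni.gla — violates constraint 6: word begins with /z/ → not permitted
sga — violates constraint 3: syllable 1 onset /sg/: /s/ (fricative, 2) → /g/ (stop, 1) does not rise → not permitted
gjaj — violates constraint 4: syllable 1 coda contains /j/, which is not a licensed coda consonant → not permitted
njin.gup — σ1 onset /nj/ (3→5 rises), coda /n/ ok; σ2 onset /g/, coda /p/ ok → permitted

njin.gup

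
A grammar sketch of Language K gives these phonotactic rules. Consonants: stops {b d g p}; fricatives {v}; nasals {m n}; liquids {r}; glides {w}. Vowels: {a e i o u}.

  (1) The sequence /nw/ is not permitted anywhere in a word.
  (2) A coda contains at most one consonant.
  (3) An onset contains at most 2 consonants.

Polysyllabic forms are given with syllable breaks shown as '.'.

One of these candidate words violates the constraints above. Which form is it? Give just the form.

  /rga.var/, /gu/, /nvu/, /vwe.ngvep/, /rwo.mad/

/vwe.ngvep/

/rga.var/ — σ1 onset /rg/ (2C), coda /∅/ ok; σ2 onset /v/, coda /r/ ok → permitted
/gu/ — σ1 onset /g/, coda /∅/ ok → permitted
/nvu/ — σ1 onset /nv/ (2C), coda /∅/ ok → permitted
/vwe.ngvep/ — violates constraint 3: syllable 2 onset /ngv/ has 3 consonants (> 2) → not permitted
/rwo.mad/ — σ1 onset /rw/ (2C), coda /∅/ ok; σ2 onset /m/, coda /d/ ok → permitted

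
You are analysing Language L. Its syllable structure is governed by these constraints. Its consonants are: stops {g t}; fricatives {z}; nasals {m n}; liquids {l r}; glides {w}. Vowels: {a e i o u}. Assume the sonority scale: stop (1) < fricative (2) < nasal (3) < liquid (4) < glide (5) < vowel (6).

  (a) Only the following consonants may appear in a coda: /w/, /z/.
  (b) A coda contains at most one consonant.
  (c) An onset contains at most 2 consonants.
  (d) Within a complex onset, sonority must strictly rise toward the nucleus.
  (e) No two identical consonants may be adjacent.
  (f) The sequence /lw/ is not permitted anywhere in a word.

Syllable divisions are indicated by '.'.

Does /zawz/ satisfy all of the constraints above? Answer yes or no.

no

/zawz/ — violates constraint (b): syllable 1 coda /wz/ has 2 consonants (> 1) → illicit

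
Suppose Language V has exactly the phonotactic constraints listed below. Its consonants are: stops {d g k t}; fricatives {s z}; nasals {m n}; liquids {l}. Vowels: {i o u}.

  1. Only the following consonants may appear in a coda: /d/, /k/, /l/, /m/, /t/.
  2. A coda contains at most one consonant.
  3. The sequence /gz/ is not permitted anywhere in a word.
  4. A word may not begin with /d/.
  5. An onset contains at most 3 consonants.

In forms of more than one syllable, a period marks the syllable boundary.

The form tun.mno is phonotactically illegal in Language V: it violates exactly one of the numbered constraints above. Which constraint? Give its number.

tun.mno: syllable 1 coda contains /n/, which is not a licensed coda consonant.
This is a violation of constraint 1: "Only the following consonants may appear in a coda: /d/, /k/, /l/, /m/, /t/."
The remaining constraints (2, 3, 4, 5) are satisfied.

1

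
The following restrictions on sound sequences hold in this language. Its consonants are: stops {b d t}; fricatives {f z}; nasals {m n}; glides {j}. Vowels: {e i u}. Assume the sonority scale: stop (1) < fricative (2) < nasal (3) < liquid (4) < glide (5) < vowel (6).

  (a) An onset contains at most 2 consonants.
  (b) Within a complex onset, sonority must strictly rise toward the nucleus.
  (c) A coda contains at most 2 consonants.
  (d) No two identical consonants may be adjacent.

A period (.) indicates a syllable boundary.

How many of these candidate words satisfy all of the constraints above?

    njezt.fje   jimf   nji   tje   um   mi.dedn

6

njezt.fje — σ1 onset /nj/ (3→5 rises), coda /zt/ (2C) ok; σ2 onset /fj/ (2→5 rises), coda /∅/ ok → phonotactically legal
jimf — σ1 onset /j/, coda /mf/ (2C) ok → phonotactically legal
nji — σ1 onset /nj/ (3→5 rises), coda /∅/ ok → phonotactically legal
tje — σ1 onset /tj/ (1→5 rises), coda /∅/ ok → phonotactically legal
um — σ1 onset /∅/, coda /m/ ok → phonotactically legal
mi.dedn — σ1 onset /m/, coda /∅/ ok; σ2 onset /d/, coda /dn/ (2C) ok → phonotactically legal
Phonotactically legal: njezt.fje, jimf, nji, tje, um, mi.dedn → 6.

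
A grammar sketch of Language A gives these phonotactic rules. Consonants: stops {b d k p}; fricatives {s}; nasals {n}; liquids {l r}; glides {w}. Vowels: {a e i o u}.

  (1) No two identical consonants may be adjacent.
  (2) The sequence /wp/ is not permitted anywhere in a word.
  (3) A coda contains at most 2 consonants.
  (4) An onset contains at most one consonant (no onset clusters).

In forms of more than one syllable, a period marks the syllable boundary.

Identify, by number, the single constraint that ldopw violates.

4

ldopw: syllable 1 onset /ld/ has 2 consonants (> 1).
This is a violation of constraint 4: "An onset contains at most one consonant (no onset clusters)."
The remaining constraints (1, 2, 3) are satisfied.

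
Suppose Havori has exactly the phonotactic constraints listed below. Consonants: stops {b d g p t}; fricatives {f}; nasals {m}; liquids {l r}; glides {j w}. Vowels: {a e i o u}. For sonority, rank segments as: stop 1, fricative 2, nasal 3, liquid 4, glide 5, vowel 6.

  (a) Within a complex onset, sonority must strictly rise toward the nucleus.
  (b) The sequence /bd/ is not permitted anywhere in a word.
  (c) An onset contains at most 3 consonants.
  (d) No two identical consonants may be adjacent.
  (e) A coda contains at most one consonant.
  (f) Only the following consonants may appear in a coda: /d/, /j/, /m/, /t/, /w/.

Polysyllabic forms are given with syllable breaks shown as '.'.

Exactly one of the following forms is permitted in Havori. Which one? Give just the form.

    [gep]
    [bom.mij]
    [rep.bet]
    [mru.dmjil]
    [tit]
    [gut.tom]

[gep] — violates constraint (f): syllable 1 coda contains /p/, which is not a licensed coda consonant → not permitted
[bom.mij] — violates constraint (d): adjacent identical consonants /mm/ → not permitted
[rep.bet] — violates constraint (f): syllable 1 coda contains /p/, which is not a licensed coda consonant → not permitted
[mru.dmjil] — violates constraint (f): syllable 2 coda contains /l/, which is not a licensed coda consonant → not permitted
[tit] — σ1 onset /t/, coda /t/ ok → permitted
[gut.tom] — violates constraint (d): adjacent identical consonants /tt/ → not permitted

[tit]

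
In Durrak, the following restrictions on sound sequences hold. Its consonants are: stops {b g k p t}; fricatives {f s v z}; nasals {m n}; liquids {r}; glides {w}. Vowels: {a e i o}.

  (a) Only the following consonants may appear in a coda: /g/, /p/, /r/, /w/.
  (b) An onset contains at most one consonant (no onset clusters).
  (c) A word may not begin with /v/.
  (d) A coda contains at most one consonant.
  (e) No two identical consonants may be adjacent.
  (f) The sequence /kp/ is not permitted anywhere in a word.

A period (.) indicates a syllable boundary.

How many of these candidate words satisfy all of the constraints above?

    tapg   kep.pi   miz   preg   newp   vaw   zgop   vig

0

tapg — violates constraint (d): syllable 1 coda /pg/ has 2 consonants (> 1) → not permitted
kep.pi — violates constraint (e): adjacent identical consonants /pp/ → not permitted
miz — violates constraint (a): syllable 1 coda contains /z/, which is not a licensed coda consonant → not permitted
preg — violates constraint (b): syllable 1 onset /pr/ has 2 consonants (> 1) → not permitted
newp — violates constraint (d): syllable 1 coda /wp/ has 2 consonants (> 1) → not permitted
vaw — violates constraint (c): word begins with /v/ → not permitted
zgop — violates constraint (b): syllable 1 onset /zg/ has 2 consonants (> 1) → not permitted
vig — violates constraint (c): word begins with /v/ → not permitted
No form is permitted → 0.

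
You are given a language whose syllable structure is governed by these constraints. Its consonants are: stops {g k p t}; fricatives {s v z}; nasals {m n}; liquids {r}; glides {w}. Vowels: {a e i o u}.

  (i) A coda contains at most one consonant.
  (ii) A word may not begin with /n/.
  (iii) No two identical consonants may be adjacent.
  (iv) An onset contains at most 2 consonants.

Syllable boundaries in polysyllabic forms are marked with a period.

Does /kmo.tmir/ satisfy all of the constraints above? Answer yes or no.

/kmo.tmir/ — σ1 onset /km/ (2C), coda /∅/ ok; σ2 onset /tm/ (2C), coda /r/ ok → licit

yes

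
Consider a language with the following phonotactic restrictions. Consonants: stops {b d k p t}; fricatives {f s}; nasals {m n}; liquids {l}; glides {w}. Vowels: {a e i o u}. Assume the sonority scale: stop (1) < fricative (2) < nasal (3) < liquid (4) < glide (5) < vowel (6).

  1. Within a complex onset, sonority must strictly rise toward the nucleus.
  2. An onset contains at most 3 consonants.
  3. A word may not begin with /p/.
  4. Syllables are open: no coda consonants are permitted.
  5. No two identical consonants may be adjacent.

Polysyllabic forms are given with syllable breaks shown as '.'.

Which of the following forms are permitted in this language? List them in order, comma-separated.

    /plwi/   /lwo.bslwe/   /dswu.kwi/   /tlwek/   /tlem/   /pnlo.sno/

/dswu.kwi/

/plwi/ — violates constraint 3: word begins with /p/ → not permitted
/lwo.bslwe/ — violates constraint 2: syllable 2 onset /bslw/ has 4 consonants (> 3) → not permitted
/dswu.kwi/ — σ1 onset /dsw/ (1→2→5 rises), coda /∅/ ok; σ2 onset /kw/ (1→5 rises), coda /∅/ ok → permitted
/tlwek/ — violates constraint 4: syllable 1 coda /k/ has 1 consonant (> 0) → not permitted
/tlem/ — violates constraint 4: syllable 1 coda /m/ has 1 consonant (> 0) → not permitted
/pnlo.sno/ — violates constraint 3: word begins with /p/ → not permitted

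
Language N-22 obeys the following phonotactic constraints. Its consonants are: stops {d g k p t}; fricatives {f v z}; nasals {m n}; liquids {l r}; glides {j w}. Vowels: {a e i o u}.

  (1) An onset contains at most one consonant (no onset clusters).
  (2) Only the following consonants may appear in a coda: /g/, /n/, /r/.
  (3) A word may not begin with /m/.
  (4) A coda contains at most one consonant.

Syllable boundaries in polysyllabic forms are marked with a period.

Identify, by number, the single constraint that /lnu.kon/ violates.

1

/lnu.kon/: syllable 1 onset /ln/ has 2 consonants (> 1).
This is a violation of constraint 1: "An onset contains at most one consonant (no onset clusters)."
The remaining constraints (2, 3, 4) are satisfied.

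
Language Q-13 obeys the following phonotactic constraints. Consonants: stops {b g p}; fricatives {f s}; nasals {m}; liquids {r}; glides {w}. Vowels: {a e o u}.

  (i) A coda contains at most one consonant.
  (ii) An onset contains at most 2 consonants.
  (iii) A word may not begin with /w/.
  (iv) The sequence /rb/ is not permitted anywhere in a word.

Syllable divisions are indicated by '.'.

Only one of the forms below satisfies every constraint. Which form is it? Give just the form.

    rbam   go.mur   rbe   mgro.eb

rbam — violates constraint (iv): contains banned sequence /rb/ → phonotactically illegal
go.mur — σ1 onset /g/, coda /∅/ ok; σ2 onset /m/, coda /r/ ok → phonotactically legal
rbe — violates constraint (iv): contains banned sequence /rb/ → phonotactically illegal
mgro.eb — violates constraint (ii): syllable 1 onset /mgr/ has 3 consonants (> 2) → phonotactically illegal

go.mur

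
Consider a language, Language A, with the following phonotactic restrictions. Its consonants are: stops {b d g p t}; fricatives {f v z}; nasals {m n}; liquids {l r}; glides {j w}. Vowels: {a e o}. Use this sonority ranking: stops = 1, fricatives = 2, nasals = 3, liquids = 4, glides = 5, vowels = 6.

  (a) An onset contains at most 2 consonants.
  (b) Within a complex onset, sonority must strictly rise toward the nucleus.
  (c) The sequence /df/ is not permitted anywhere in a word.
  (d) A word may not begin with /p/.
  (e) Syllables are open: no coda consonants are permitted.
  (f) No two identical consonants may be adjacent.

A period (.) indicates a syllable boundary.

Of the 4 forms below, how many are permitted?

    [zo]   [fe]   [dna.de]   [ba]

[zo] — σ1 onset /z/, coda /∅/ ok → permitted
[fe] — σ1 onset /f/, coda /∅/ ok → permitted
[dna.de] — σ1 onset /dn/ (1→3 rises), coda /∅/ ok; σ2 onset /d/, coda /∅/ ok → permitted
[ba] — σ1 onset /b/, coda /∅/ ok → permitted
Permitted: [zo], [fe], [dna.de], [ba] → 4.

4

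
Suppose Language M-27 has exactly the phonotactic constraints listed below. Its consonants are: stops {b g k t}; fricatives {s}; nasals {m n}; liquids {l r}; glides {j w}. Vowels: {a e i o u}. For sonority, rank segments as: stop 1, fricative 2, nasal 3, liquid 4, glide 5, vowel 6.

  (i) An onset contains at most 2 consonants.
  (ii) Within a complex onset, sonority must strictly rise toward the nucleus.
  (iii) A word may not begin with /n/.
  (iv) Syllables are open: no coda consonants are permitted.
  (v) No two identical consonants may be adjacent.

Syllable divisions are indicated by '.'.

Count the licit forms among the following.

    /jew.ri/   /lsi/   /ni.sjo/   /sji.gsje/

/jew.ri/ — violates constraint (iv): syllable 1 coda /w/ has 1 consonant (> 0) → illicit
/lsi/ — violates constraint (ii): syllable 1 onset /ls/: /l/ (liquid, 4) → /s/ (fricative, 2) does not rise → illicit
/ni.sjo/ — violates constraint (iii): word begins with /n/ → illicit
/sji.gsje/ — violates constraint (i): syllable 2 onset /gsj/ has 3 consonants (> 2) → illicit
No form is licit → 0.

0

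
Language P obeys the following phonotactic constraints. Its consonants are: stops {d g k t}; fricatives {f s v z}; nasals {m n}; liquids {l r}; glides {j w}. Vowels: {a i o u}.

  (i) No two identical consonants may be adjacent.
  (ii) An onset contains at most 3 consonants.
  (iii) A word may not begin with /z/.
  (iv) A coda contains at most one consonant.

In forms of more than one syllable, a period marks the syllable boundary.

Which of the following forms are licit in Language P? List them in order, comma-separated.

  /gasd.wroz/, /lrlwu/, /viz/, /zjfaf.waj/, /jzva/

/gasd.wroz/ — violates constraint (iv): syllable 1 coda /sd/ has 2 consonants (> 1) → illicit
/lrlwu/ — violates constraint (ii): syllable 1 onset /lrlw/ has 4 consonants (> 3) → illicit
/viz/ — σ1 onset /v/, coda /z/ ok → licit
/zjfaf.waj/ — violates constraint (iii): word begins with /z/ → illicit
/jzva/ — σ1 onset /jzv/ (3C), coda /∅/ ok → licit

/viz/, /jzva/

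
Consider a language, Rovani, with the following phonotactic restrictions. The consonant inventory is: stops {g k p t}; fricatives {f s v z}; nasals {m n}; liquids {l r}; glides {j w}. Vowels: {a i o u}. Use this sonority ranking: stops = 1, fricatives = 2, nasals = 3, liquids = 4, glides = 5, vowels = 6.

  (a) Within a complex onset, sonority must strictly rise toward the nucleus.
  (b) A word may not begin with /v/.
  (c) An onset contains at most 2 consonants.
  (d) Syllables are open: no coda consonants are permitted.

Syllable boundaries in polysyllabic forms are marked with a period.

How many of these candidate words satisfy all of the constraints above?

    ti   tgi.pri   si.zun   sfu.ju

ti — σ1 onset /t/, coda /∅/ ok → permitted
tgi.pri — violates constraint (a): syllable 1 onset /tg/: /t/ (stop, 1) → /g/ (stop, 1) does not rise → not permitted
si.zun — violates constraint (d): syllable 2 coda /n/ has 1 consonant (> 0) → not permitted
sfu.ju — violates constraint (a): syllable 1 onset /sf/: /s/ (fricative, 2) → /f/ (fricative, 2) does not rise → not permitted
Permitted: ti → 1.

1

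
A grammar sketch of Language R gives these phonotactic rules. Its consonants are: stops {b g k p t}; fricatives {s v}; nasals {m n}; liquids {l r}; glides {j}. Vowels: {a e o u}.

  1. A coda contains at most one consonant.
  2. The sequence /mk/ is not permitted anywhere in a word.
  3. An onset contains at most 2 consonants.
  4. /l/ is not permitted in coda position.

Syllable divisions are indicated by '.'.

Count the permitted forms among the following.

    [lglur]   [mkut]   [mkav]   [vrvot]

0

[lglur] — violates constraint 3: syllable 1 onset /lgl/ has 3 consonants (> 2) → not permitted
[mkut] — violates constraint 2: contains banned sequence /mk/ → not permitted
[mkav] — violates constraint 2: contains banned sequence /mk/ → not permitted
[vrvot] — violates constraint 3: syllable 1 onset /vrv/ has 3 consonants (> 2) → not permitted
No form is permitted → 0.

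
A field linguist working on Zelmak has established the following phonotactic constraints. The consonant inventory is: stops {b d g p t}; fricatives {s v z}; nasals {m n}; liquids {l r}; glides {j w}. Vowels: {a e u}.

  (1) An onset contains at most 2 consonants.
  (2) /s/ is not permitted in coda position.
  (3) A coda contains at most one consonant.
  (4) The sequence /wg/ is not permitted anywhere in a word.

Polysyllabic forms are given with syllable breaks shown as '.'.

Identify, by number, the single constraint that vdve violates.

vdve: syllable 1 onset /vdv/ has 3 consonants (> 2).
This is a violation of constraint 1: "An onset contains at most 2 consonants."
The remaining constraints (2, 3, 4) are satisfied.

1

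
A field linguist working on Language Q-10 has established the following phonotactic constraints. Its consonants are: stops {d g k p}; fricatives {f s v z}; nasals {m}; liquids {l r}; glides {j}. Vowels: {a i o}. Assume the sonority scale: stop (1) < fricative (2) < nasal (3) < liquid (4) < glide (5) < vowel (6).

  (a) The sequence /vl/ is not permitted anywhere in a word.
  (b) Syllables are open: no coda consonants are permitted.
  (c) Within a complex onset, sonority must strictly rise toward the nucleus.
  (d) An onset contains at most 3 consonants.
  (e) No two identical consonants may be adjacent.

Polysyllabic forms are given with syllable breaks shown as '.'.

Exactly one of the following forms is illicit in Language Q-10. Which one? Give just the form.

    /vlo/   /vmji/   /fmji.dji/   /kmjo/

/vlo/

/vlo/ — violates constraint (a): contains banned sequence /vl/ → illicit
/vmji/ — σ1 onset /vmj/ (2→3→5 rises), coda /∅/ ok → licit
/fmji.dji/ — σ1 onset /fmj/ (2→3→5 rises), coda /∅/ ok; σ2 onset /dj/ (1→5 rises), coda /∅/ ok → licit
/kmjo/ — σ1 onset /kmj/ (1→3→5 rises), coda /∅/ ok → licit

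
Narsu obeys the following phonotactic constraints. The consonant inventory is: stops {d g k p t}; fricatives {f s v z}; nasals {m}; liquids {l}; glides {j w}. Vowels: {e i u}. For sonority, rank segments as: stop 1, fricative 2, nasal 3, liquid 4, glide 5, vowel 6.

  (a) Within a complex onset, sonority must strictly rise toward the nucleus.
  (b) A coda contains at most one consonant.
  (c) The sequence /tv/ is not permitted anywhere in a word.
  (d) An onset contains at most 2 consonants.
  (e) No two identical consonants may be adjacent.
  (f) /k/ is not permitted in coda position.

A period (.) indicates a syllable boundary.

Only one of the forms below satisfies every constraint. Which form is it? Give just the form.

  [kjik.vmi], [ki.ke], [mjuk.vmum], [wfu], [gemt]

[kjik.vmi] — violates constraint (f): syllable 1 coda contains /k/ → phonotactically illegal
[ki.ke] — σ1 onset /k/, coda /∅/ ok; σ2 onset /k/, coda /∅/ ok → phonotactically legal
[mjuk.vmum] — violates constraint (f): syllable 1 coda contains /k/ → phonotactically illegal
[wfu] — violates constraint (a): syllable 1 onset /wf/: /w/ (glide, 5) → /f/ (fricative, 2) does not rise → phonotactically illegal
[gemt] — violates constraint (b): syllable 1 coda /mt/ has 2 consonants (> 1) → phonotactically illegal

[ki.ke]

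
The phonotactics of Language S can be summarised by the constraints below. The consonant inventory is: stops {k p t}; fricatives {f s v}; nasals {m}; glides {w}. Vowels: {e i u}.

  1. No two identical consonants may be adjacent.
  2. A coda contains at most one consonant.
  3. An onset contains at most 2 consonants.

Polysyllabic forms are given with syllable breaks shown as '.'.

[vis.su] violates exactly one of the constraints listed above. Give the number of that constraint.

1

[vis.su]: adjacent identical consonants /ss/.
This is a violation of constraint 1: "No two identical consonants may be adjacent."
The remaining constraints (2, 3) are satisfied.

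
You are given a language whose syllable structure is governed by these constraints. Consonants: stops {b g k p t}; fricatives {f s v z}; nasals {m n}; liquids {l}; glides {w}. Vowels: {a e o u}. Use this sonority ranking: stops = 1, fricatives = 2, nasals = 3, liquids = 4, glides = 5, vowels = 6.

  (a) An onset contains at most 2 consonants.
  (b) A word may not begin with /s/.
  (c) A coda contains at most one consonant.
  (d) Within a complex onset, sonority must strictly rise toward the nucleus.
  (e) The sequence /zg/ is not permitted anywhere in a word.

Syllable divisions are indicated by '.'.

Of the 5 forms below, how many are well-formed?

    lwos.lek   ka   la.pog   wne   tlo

lwos.lek — σ1 onset /lw/ (4→5 rises), coda /s/ ok; σ2 onset /l/, coda /k/ ok → well-formed
ka — σ1 onset /k/, coda /∅/ ok → well-formed
la.pog — σ1 onset /l/, coda /∅/ ok; σ2 onset /p/, coda /g/ ok → well-formed
wne — violates constraint (d): syllable 1 onset /wn/: /w/ (glide, 5) → /n/ (nasal, 3) does not rise → ill-formed
tlo — σ1 onset /tl/ (1→4 rises), coda /∅/ ok → well-formed
Well-formed: lwos.lek, ka, la.pog, tlo → 4.

4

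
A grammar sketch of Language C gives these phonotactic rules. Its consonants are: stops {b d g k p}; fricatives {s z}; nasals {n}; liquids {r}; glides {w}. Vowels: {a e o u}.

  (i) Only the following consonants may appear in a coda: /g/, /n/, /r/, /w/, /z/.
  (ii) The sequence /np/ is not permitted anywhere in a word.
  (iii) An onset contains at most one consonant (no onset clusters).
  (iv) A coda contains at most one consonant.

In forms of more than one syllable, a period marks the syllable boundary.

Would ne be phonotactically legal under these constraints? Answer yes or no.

ne — σ1 onset /n/, coda /∅/ ok → phonotactically legal

yes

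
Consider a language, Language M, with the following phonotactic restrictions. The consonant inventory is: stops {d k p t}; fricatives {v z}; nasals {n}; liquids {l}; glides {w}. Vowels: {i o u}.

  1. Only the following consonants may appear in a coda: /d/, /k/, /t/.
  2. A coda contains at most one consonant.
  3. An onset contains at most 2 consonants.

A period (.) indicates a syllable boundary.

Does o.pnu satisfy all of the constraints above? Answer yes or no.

yes

o.pnu — σ1 onset /∅/, coda /∅/ ok; σ2 onset /pn/ (2C), coda /∅/ ok → permitted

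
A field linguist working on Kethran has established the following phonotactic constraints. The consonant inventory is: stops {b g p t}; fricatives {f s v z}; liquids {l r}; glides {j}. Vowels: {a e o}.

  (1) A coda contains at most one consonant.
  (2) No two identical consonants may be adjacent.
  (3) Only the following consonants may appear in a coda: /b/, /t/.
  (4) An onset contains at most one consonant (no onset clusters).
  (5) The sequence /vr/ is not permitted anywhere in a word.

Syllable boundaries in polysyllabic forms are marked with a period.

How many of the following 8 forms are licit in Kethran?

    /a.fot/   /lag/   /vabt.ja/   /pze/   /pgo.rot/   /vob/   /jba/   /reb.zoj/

2

/a.fot/ — σ1 onset /∅/, coda /∅/ ok; σ2 onset /f/, coda /t/ ok → licit
/lag/ — violates constraint 3: syllable 1 coda contains /g/, which is not a licensed coda consonant → illicit
/vabt.ja/ — violates constraint 1: syllable 1 coda /bt/ has 2 consonants (> 1) → illicit
/pze/ — violates constraint 4: syllable 1 onset /pz/ has 2 consonants (> 1) → illicit
/pgo.rot/ — violates constraint 4: syllable 1 onset /pg/ has 2 consonants (> 1) → illicit
/vob/ — σ1 onset /v/, coda /b/ ok → licit
/jba/ — violates constraint 4: syllable 1 onset /jb/ has 2 consonants (> 1) → illicit
/reb.zoj/ — violates constraint 3: syllable 2 coda contains /j/, which is not a licensed coda consonant → illicit
Licit: /a.fot/, /vob/ → 2.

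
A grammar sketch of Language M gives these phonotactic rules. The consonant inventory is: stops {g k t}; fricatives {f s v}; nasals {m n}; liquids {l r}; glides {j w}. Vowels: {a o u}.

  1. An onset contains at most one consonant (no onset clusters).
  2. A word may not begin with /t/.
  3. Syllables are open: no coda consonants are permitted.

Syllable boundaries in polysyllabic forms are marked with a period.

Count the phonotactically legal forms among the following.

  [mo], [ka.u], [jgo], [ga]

3

[mo] — σ1 onset /m/, coda /∅/ ok → phonotactically legal
[ka.u] — σ1 onset /k/, coda /∅/ ok; σ2 onset /∅/, coda /∅/ ok → phonotactically legal
[jgo] — violates constraint 1: syllable 1 onset /jg/ has 2 consonants (> 1) → phonotactically illegal
[ga] — σ1 onset /g/, coda /∅/ ok → phonotactically legal
Phonotactically legal: [mo], [ka.u], [ga] → 3.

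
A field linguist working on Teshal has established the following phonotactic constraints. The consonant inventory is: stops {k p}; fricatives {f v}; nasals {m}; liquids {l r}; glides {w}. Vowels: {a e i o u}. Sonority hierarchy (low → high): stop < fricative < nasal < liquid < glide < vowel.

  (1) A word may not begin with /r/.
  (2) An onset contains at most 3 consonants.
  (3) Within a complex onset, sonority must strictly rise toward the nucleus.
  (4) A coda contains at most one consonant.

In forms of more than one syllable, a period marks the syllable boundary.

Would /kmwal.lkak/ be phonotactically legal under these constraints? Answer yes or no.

no

/kmwal.lkak/ — violates constraint 3: syllable 2 onset /lk/: /l/ (liquid, 4) → /k/ (stop, 1) does not rise → phonotactically illegal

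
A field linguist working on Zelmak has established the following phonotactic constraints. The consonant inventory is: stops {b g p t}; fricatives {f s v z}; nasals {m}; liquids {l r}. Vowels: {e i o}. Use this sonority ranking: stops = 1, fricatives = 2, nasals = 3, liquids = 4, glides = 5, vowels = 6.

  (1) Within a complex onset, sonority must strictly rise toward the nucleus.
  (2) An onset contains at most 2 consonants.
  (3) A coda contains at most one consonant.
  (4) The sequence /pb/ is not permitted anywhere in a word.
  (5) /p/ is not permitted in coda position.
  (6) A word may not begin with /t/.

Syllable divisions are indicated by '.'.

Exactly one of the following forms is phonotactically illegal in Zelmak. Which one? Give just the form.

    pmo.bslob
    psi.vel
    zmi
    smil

pmo.bslob — violates constraint 2: syllable 2 onset /bsl/ has 3 consonants (> 2) → phonotactically illegal
psi.vel — σ1 onset /ps/ (1→2 rises), coda /∅/ ok; σ2 onset /v/, coda /l/ ok → phonotactically legal
zmi — σ1 onset /zm/ (2→3 rises), coda /∅/ ok → phonotactically legal
smil — σ1 onset /sm/ (2→3 rises), coda /l/ ok → phonotactically legal

pmo.bslob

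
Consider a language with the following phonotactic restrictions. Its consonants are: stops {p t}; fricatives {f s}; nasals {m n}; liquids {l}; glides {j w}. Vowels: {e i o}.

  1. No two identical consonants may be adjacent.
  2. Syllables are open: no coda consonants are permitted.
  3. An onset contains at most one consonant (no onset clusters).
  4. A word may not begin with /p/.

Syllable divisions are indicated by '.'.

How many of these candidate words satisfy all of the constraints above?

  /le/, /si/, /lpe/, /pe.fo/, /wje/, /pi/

2

/le/ — σ1 onset /l/, coda /∅/ ok → well-formed
/si/ — σ1 onset /s/, coda /∅/ ok → well-formed
/lpe/ — violates constraint 3: syllable 1 onset /lp/ has 2 consonants (> 1) → ill-formed
/pe.fo/ — violates constraint 4: word begins with /p/ → ill-formed
/wje/ — violates constraint 3: syllable 1 onset /wj/ has 2 consonants (> 1) → ill-formed
/pi/ — violates constraint 4: word begins with /p/ → ill-formed
Well-formed: /le/, /si/ → 2.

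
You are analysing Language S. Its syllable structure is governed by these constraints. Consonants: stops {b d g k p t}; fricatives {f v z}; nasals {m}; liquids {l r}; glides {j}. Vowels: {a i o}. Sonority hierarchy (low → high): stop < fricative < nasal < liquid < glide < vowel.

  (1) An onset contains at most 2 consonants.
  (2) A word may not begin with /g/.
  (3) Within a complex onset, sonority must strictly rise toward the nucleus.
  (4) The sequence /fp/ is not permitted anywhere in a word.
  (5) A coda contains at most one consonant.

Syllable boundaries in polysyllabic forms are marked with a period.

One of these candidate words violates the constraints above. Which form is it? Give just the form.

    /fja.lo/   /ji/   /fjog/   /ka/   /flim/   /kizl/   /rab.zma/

/kizl/

/fja.lo/ — σ1 onset /fj/ (2→5 rises), coda /∅/ ok; σ2 onset /l/, coda /∅/ ok → phonotactically legal
/ji/ — σ1 onset /j/, coda /∅/ ok → phonotactically legal
/fjog/ — σ1 onset /fj/ (2→5 rises), coda /g/ ok → phonotactically legal
/ka/ — σ1 onset /k/, coda /∅/ ok → phonotactically legal
/flim/ — σ1 onset /fl/ (2→4 rises), coda /m/ ok → phonotactically legal
/kizl/ — violates constraint 5: syllable 1 coda /zl/ has 2 consonants (> 1) → phonotactically illegal
/rab.zma/ — σ1 onset /r/, coda /b/ ok; σ2 onset /zm/ (2→3 rises), coda /∅/ ok → phonotactically legal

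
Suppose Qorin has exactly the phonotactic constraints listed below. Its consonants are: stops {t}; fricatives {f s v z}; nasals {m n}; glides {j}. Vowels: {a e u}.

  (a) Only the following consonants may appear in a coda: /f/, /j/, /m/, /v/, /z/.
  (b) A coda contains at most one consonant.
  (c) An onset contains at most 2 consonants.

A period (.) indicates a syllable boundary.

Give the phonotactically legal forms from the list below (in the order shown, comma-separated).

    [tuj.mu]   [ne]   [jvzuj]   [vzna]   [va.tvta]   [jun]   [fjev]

[tuj.mu] — σ1 onset /t/, coda /j/ ok; σ2 onset /m/, coda /∅/ ok → phonotactically legal
[ne] — σ1 onset /n/, coda /∅/ ok → phonotactically legal
[jvzuj] — violates constraint (c): syllable 1 onset /jvz/ has 3 consonants (> 2) → phonotactically illegal
[vzna] — violates constraint (c): syllable 1 onset /vzn/ has 3 consonants (> 2) → phonotactically illegal
[va.tvta] — violates constraint (c): syllable 2 onset /tvt/ has 3 consonants (> 2) → phonotactically illegal
[jun] — violates constraint (a): syllable 1 coda contains /n/, which is not a licensed coda consonant → phonotactically illegal
[fjev] — σ1 onset /fj/ (2C), coda /v/ ok → phonotactically legal

[tuj.mu], [ne], [fjev]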